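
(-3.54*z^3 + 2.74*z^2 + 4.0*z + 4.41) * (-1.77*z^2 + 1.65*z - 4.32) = 6.2658*z^5 - 10.6908*z^4 + 12.7338*z^3 - 13.0425*z^2 - 10.0035*z - 19.0512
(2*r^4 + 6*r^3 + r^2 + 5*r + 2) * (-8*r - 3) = -16*r^5 - 54*r^4 - 26*r^3 - 43*r^2 - 31*r - 6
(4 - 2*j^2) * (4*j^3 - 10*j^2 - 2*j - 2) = -8*j^5 + 20*j^4 + 20*j^3 - 36*j^2 - 8*j - 8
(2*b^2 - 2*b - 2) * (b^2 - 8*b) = 2*b^4 - 18*b^3 + 14*b^2 + 16*b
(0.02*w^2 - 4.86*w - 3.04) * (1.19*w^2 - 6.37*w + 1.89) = 0.0238*w^4 - 5.9108*w^3 + 27.3784*w^2 + 10.1794*w - 5.7456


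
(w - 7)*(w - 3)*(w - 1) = w^3 - 11*w^2 + 31*w - 21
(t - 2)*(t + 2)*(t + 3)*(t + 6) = t^4 + 9*t^3 + 14*t^2 - 36*t - 72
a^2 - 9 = (a - 3)*(a + 3)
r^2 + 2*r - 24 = (r - 4)*(r + 6)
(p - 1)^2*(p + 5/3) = p^3 - p^2/3 - 7*p/3 + 5/3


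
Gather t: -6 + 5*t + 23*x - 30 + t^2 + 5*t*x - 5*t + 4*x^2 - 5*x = t^2 + 5*t*x + 4*x^2 + 18*x - 36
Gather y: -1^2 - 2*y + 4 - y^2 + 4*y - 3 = -y^2 + 2*y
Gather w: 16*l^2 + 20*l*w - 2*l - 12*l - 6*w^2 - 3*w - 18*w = 16*l^2 - 14*l - 6*w^2 + w*(20*l - 21)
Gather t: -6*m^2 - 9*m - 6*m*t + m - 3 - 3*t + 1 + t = -6*m^2 - 8*m + t*(-6*m - 2) - 2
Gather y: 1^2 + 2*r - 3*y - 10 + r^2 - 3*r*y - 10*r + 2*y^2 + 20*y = r^2 - 8*r + 2*y^2 + y*(17 - 3*r) - 9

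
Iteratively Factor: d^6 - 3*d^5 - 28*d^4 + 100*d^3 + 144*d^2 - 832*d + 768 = (d - 2)*(d^5 - d^4 - 30*d^3 + 40*d^2 + 224*d - 384) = (d - 2)*(d + 4)*(d^4 - 5*d^3 - 10*d^2 + 80*d - 96) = (d - 2)*(d + 4)^2*(d^3 - 9*d^2 + 26*d - 24) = (d - 4)*(d - 2)*(d + 4)^2*(d^2 - 5*d + 6) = (d - 4)*(d - 2)^2*(d + 4)^2*(d - 3)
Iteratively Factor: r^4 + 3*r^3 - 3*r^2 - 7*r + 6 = (r - 1)*(r^3 + 4*r^2 + r - 6) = (r - 1)^2*(r^2 + 5*r + 6) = (r - 1)^2*(r + 2)*(r + 3)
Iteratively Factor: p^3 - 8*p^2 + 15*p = (p - 5)*(p^2 - 3*p) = p*(p - 5)*(p - 3)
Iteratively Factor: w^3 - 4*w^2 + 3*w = (w - 1)*(w^2 - 3*w) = w*(w - 1)*(w - 3)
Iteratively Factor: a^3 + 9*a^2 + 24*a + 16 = (a + 1)*(a^2 + 8*a + 16) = (a + 1)*(a + 4)*(a + 4)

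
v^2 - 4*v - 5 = (v - 5)*(v + 1)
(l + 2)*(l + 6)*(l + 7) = l^3 + 15*l^2 + 68*l + 84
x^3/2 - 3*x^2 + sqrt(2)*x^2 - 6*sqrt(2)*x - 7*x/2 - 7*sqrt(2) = (x/2 + 1/2)*(x - 7)*(x + 2*sqrt(2))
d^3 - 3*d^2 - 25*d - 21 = (d - 7)*(d + 1)*(d + 3)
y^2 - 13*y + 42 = (y - 7)*(y - 6)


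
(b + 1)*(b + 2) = b^2 + 3*b + 2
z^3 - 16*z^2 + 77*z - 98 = (z - 7)^2*(z - 2)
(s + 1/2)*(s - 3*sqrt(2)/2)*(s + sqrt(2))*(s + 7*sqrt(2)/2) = s^4 + s^3/2 + 3*sqrt(2)*s^3 - 13*s^2/2 + 3*sqrt(2)*s^2/2 - 21*sqrt(2)*s/2 - 13*s/4 - 21*sqrt(2)/4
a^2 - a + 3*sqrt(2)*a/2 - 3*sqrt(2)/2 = (a - 1)*(a + 3*sqrt(2)/2)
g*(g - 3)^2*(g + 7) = g^4 + g^3 - 33*g^2 + 63*g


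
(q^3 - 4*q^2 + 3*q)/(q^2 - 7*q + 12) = q*(q - 1)/(q - 4)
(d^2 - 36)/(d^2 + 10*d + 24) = (d - 6)/(d + 4)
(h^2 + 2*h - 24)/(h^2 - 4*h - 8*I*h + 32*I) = (h + 6)/(h - 8*I)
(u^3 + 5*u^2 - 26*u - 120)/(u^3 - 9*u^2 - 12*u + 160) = (u + 6)/(u - 8)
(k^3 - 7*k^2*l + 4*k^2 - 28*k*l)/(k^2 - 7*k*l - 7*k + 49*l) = k*(k + 4)/(k - 7)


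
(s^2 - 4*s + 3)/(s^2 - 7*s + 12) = (s - 1)/(s - 4)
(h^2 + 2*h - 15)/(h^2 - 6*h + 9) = (h + 5)/(h - 3)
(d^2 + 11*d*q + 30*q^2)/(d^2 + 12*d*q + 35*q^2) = (d + 6*q)/(d + 7*q)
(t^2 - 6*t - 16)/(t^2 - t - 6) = (t - 8)/(t - 3)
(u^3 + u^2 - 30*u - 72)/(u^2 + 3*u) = u - 2 - 24/u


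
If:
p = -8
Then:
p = -8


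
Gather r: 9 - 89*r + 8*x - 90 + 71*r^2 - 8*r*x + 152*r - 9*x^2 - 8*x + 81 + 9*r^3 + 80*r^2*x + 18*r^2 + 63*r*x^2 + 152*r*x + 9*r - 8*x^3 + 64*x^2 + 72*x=9*r^3 + r^2*(80*x + 89) + r*(63*x^2 + 144*x + 72) - 8*x^3 + 55*x^2 + 72*x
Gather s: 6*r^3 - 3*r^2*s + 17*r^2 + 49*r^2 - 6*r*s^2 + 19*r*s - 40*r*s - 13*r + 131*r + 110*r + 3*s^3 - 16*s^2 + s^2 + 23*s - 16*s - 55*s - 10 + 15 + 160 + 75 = 6*r^3 + 66*r^2 + 228*r + 3*s^3 + s^2*(-6*r - 15) + s*(-3*r^2 - 21*r - 48) + 240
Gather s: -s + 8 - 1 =7 - s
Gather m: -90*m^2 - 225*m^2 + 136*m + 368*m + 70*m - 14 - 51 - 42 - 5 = -315*m^2 + 574*m - 112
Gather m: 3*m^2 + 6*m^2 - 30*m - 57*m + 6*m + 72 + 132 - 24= 9*m^2 - 81*m + 180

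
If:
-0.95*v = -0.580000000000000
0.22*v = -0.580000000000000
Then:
No Solution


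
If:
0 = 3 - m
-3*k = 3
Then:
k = -1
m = 3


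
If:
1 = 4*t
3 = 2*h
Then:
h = 3/2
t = 1/4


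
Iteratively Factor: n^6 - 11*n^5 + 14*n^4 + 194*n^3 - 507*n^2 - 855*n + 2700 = (n + 3)*(n^5 - 14*n^4 + 56*n^3 + 26*n^2 - 585*n + 900) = (n - 5)*(n + 3)*(n^4 - 9*n^3 + 11*n^2 + 81*n - 180) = (n - 5)*(n - 3)*(n + 3)*(n^3 - 6*n^2 - 7*n + 60) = (n - 5)*(n - 4)*(n - 3)*(n + 3)*(n^2 - 2*n - 15) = (n - 5)*(n - 4)*(n - 3)*(n + 3)^2*(n - 5)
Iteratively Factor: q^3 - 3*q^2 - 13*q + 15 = (q - 1)*(q^2 - 2*q - 15) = (q - 1)*(q + 3)*(q - 5)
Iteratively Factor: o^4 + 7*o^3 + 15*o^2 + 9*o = (o + 1)*(o^3 + 6*o^2 + 9*o) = o*(o + 1)*(o^2 + 6*o + 9) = o*(o + 1)*(o + 3)*(o + 3)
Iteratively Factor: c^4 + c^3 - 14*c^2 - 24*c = (c + 2)*(c^3 - c^2 - 12*c) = c*(c + 2)*(c^2 - c - 12) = c*(c - 4)*(c + 2)*(c + 3)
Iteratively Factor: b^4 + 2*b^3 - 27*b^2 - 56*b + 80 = (b - 5)*(b^3 + 7*b^2 + 8*b - 16) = (b - 5)*(b - 1)*(b^2 + 8*b + 16) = (b - 5)*(b - 1)*(b + 4)*(b + 4)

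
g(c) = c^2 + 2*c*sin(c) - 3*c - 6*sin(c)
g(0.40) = -3.06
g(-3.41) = 18.46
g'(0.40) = -6.21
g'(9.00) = 4.89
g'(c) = 2*c*cos(c) + 2*c + 2*sin(c) - 6*cos(c) - 3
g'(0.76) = -3.35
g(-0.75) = 7.92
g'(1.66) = 2.55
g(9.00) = 58.95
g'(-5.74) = -28.41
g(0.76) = -4.79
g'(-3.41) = 3.07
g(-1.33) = 14.17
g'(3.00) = 3.28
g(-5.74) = 41.13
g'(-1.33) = -9.67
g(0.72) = -4.65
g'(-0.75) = -11.35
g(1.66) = -4.89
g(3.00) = 0.00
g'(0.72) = -3.67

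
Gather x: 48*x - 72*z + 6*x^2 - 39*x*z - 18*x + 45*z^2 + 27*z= 6*x^2 + x*(30 - 39*z) + 45*z^2 - 45*z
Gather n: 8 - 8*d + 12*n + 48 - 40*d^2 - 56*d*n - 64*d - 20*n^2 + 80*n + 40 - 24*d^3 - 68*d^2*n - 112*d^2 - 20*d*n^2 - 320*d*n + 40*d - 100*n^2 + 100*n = -24*d^3 - 152*d^2 - 32*d + n^2*(-20*d - 120) + n*(-68*d^2 - 376*d + 192) + 96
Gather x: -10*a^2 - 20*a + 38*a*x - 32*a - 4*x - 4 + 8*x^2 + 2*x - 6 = -10*a^2 - 52*a + 8*x^2 + x*(38*a - 2) - 10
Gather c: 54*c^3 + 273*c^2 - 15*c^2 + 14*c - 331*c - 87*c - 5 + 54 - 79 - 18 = 54*c^3 + 258*c^2 - 404*c - 48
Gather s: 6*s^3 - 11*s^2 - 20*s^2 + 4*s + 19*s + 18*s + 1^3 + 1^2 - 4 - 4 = 6*s^3 - 31*s^2 + 41*s - 6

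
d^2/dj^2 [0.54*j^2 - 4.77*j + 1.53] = 1.08000000000000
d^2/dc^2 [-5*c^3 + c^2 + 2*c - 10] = 2 - 30*c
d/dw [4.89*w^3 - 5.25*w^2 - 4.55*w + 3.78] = 14.67*w^2 - 10.5*w - 4.55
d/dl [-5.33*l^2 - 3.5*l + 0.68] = -10.66*l - 3.5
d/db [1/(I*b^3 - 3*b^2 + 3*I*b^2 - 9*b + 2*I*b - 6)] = (-3*I*b^2 + 6*b - 6*I*b + 9 - 2*I)/(I*b^3 - 3*b^2 + 3*I*b^2 - 9*b + 2*I*b - 6)^2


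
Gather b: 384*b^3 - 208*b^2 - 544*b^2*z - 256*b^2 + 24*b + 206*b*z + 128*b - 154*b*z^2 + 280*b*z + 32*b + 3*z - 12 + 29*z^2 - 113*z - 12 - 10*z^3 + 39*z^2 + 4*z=384*b^3 + b^2*(-544*z - 464) + b*(-154*z^2 + 486*z + 184) - 10*z^3 + 68*z^2 - 106*z - 24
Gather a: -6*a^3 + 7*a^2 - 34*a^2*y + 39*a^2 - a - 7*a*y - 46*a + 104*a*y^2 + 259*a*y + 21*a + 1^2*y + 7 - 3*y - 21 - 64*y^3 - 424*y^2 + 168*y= -6*a^3 + a^2*(46 - 34*y) + a*(104*y^2 + 252*y - 26) - 64*y^3 - 424*y^2 + 166*y - 14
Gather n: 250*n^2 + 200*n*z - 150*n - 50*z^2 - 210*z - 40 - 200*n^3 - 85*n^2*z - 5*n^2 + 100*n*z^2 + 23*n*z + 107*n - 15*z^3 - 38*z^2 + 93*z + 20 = -200*n^3 + n^2*(245 - 85*z) + n*(100*z^2 + 223*z - 43) - 15*z^3 - 88*z^2 - 117*z - 20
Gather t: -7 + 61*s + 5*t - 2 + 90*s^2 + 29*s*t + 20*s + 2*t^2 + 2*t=90*s^2 + 81*s + 2*t^2 + t*(29*s + 7) - 9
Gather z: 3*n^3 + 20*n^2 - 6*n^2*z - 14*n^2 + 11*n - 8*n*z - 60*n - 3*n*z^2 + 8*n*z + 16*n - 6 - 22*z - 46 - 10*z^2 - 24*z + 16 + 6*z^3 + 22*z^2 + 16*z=3*n^3 + 6*n^2 - 33*n + 6*z^3 + z^2*(12 - 3*n) + z*(-6*n^2 - 30) - 36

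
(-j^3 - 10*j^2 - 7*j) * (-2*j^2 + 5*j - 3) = 2*j^5 + 15*j^4 - 33*j^3 - 5*j^2 + 21*j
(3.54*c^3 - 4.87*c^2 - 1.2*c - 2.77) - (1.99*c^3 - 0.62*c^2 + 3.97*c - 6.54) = 1.55*c^3 - 4.25*c^2 - 5.17*c + 3.77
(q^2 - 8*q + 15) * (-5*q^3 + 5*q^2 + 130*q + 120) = -5*q^5 + 45*q^4 + 15*q^3 - 845*q^2 + 990*q + 1800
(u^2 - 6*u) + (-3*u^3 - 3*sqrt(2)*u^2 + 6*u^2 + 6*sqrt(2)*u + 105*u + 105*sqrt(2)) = -3*u^3 - 3*sqrt(2)*u^2 + 7*u^2 + 6*sqrt(2)*u + 99*u + 105*sqrt(2)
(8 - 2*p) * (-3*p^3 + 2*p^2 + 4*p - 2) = 6*p^4 - 28*p^3 + 8*p^2 + 36*p - 16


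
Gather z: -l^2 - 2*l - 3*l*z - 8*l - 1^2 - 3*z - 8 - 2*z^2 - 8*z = -l^2 - 10*l - 2*z^2 + z*(-3*l - 11) - 9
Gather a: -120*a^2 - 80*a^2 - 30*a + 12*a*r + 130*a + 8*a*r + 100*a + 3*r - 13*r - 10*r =-200*a^2 + a*(20*r + 200) - 20*r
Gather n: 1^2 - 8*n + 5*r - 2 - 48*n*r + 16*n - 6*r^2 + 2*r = n*(8 - 48*r) - 6*r^2 + 7*r - 1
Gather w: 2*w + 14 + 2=2*w + 16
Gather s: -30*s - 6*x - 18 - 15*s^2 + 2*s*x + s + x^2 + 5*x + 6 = -15*s^2 + s*(2*x - 29) + x^2 - x - 12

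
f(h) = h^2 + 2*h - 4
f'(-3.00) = -4.00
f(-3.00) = -1.00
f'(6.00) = 14.00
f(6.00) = 44.00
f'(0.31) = 2.62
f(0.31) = -3.28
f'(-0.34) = 1.32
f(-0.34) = -4.56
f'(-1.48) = -0.96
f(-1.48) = -4.77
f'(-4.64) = -7.28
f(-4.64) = 8.25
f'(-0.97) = 0.06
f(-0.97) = -5.00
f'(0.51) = 3.02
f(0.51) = -2.72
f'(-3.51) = -5.02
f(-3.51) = 1.30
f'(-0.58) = 0.84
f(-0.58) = -4.82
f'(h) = 2*h + 2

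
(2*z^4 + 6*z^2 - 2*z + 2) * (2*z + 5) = 4*z^5 + 10*z^4 + 12*z^3 + 26*z^2 - 6*z + 10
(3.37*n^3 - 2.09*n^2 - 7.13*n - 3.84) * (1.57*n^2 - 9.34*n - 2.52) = 5.2909*n^5 - 34.7571*n^4 - 0.165900000000004*n^3 + 65.8322*n^2 + 53.8332*n + 9.6768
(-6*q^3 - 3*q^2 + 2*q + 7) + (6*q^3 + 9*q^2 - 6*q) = 6*q^2 - 4*q + 7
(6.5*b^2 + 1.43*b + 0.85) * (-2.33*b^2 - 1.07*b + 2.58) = -15.145*b^4 - 10.2869*b^3 + 13.2594*b^2 + 2.7799*b + 2.193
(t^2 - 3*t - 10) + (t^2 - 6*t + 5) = 2*t^2 - 9*t - 5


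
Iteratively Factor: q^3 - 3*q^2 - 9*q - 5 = (q + 1)*(q^2 - 4*q - 5) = (q - 5)*(q + 1)*(q + 1)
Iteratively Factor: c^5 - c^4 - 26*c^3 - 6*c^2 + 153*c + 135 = (c + 3)*(c^4 - 4*c^3 - 14*c^2 + 36*c + 45) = (c + 3)^2*(c^3 - 7*c^2 + 7*c + 15) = (c - 5)*(c + 3)^2*(c^2 - 2*c - 3) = (c - 5)*(c + 1)*(c + 3)^2*(c - 3)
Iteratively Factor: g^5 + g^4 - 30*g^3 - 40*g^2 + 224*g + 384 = (g + 4)*(g^4 - 3*g^3 - 18*g^2 + 32*g + 96) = (g + 3)*(g + 4)*(g^3 - 6*g^2 + 32) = (g - 4)*(g + 3)*(g + 4)*(g^2 - 2*g - 8) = (g - 4)*(g + 2)*(g + 3)*(g + 4)*(g - 4)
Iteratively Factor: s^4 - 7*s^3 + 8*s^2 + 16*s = (s - 4)*(s^3 - 3*s^2 - 4*s) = (s - 4)^2*(s^2 + s) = (s - 4)^2*(s + 1)*(s)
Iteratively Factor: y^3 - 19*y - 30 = (y + 3)*(y^2 - 3*y - 10) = (y - 5)*(y + 3)*(y + 2)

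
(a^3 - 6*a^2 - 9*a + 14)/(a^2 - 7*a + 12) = (a^3 - 6*a^2 - 9*a + 14)/(a^2 - 7*a + 12)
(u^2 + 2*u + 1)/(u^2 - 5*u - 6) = (u + 1)/(u - 6)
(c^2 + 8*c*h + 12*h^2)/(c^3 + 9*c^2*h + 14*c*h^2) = (c + 6*h)/(c*(c + 7*h))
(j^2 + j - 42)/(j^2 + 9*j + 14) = (j - 6)/(j + 2)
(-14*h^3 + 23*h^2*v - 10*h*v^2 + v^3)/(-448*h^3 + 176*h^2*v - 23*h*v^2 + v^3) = (2*h^2 - 3*h*v + v^2)/(64*h^2 - 16*h*v + v^2)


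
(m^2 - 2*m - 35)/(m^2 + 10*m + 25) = (m - 7)/(m + 5)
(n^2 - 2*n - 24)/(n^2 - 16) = (n - 6)/(n - 4)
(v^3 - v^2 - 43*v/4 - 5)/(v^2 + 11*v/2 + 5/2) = (v^2 - 3*v/2 - 10)/(v + 5)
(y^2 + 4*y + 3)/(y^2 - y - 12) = (y + 1)/(y - 4)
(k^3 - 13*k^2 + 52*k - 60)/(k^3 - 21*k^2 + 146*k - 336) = (k^2 - 7*k + 10)/(k^2 - 15*k + 56)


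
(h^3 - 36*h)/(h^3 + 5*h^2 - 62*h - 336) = h*(h - 6)/(h^2 - h - 56)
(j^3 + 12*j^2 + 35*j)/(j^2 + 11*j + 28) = j*(j + 5)/(j + 4)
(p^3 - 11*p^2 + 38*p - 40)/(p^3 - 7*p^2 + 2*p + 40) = (p - 2)/(p + 2)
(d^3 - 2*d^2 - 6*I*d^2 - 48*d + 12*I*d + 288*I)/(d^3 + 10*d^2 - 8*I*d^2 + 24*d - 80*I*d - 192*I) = (d^2 + d*(-8 - 6*I) + 48*I)/(d^2 + d*(4 - 8*I) - 32*I)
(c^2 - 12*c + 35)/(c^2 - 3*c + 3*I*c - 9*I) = (c^2 - 12*c + 35)/(c^2 + 3*c*(-1 + I) - 9*I)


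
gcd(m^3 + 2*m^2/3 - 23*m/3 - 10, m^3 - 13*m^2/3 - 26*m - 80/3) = m^2 + 11*m/3 + 10/3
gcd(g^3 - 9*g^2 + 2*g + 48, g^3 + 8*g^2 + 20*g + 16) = g + 2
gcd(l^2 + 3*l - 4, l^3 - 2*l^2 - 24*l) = l + 4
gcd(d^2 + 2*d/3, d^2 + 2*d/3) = d^2 + 2*d/3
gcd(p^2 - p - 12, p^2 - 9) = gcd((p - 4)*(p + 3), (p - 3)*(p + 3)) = p + 3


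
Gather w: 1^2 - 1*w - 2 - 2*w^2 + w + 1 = -2*w^2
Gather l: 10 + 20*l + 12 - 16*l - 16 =4*l + 6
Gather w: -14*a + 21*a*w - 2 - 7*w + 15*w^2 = -14*a + 15*w^2 + w*(21*a - 7) - 2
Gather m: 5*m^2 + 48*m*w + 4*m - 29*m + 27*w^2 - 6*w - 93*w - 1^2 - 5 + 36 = 5*m^2 + m*(48*w - 25) + 27*w^2 - 99*w + 30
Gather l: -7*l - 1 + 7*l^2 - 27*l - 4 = 7*l^2 - 34*l - 5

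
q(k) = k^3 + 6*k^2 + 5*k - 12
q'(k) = 3*k^2 + 12*k + 5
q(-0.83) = -12.59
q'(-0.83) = -2.89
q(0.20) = -10.75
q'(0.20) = 7.52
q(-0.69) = -12.92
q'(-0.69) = -1.85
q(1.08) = 1.66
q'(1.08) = 21.46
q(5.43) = 352.16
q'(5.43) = 158.61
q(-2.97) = -0.12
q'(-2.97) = -4.18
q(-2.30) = -3.93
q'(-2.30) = -6.73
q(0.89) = -2.09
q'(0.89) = 18.06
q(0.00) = -12.00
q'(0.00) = 5.00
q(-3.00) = 0.00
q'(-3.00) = -4.00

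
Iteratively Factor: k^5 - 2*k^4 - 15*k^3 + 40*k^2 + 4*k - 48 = (k - 2)*(k^4 - 15*k^2 + 10*k + 24) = (k - 3)*(k - 2)*(k^3 + 3*k^2 - 6*k - 8) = (k - 3)*(k - 2)*(k + 1)*(k^2 + 2*k - 8) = (k - 3)*(k - 2)^2*(k + 1)*(k + 4)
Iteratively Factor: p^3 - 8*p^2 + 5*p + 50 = (p - 5)*(p^2 - 3*p - 10) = (p - 5)^2*(p + 2)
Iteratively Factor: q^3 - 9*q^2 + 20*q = (q - 4)*(q^2 - 5*q) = (q - 5)*(q - 4)*(q)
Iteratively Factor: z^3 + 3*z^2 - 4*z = (z)*(z^2 + 3*z - 4) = z*(z - 1)*(z + 4)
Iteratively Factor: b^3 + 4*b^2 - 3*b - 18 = (b + 3)*(b^2 + b - 6) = (b - 2)*(b + 3)*(b + 3)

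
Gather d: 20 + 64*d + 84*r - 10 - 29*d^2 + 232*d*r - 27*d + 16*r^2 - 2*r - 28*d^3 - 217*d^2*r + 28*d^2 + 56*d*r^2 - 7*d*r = -28*d^3 + d^2*(-217*r - 1) + d*(56*r^2 + 225*r + 37) + 16*r^2 + 82*r + 10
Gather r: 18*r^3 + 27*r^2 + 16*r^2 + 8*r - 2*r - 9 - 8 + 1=18*r^3 + 43*r^2 + 6*r - 16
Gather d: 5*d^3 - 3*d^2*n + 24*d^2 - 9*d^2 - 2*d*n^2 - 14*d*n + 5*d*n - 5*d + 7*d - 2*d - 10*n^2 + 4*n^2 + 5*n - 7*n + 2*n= 5*d^3 + d^2*(15 - 3*n) + d*(-2*n^2 - 9*n) - 6*n^2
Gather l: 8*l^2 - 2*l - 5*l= 8*l^2 - 7*l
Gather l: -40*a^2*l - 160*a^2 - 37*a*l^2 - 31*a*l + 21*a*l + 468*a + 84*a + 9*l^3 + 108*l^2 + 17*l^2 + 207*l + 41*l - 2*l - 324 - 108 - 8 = -160*a^2 + 552*a + 9*l^3 + l^2*(125 - 37*a) + l*(-40*a^2 - 10*a + 246) - 440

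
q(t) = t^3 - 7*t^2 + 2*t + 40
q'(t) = 3*t^2 - 14*t + 2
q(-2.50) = -24.38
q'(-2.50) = 55.75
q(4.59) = -1.59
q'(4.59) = 0.94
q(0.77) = 37.85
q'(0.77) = -7.00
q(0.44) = 39.61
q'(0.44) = -3.58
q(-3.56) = -100.95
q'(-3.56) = 89.86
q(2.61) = 15.31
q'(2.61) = -14.10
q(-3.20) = -70.85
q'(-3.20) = 77.52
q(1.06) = 35.45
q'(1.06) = -9.47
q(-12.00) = -2720.00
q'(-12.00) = 602.00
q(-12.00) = -2720.00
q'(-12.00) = 602.00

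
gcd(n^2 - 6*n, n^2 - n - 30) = n - 6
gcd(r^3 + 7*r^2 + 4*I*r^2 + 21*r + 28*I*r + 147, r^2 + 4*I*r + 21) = r^2 + 4*I*r + 21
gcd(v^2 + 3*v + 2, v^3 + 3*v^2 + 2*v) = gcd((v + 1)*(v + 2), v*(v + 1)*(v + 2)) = v^2 + 3*v + 2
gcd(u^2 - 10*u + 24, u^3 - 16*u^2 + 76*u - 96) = u - 6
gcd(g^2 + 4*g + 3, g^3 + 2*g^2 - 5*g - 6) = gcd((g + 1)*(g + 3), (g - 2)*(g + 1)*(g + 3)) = g^2 + 4*g + 3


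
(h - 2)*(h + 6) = h^2 + 4*h - 12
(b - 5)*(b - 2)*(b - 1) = b^3 - 8*b^2 + 17*b - 10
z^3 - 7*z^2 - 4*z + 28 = (z - 7)*(z - 2)*(z + 2)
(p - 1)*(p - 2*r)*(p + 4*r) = p^3 + 2*p^2*r - p^2 - 8*p*r^2 - 2*p*r + 8*r^2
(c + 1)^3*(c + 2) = c^4 + 5*c^3 + 9*c^2 + 7*c + 2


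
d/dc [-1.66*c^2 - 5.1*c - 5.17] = -3.32*c - 5.1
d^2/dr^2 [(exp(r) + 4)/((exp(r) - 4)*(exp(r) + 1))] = (exp(4*r) + 19*exp(3*r) - 12*exp(2*r) + 88*exp(r) - 32)*exp(r)/(exp(6*r) - 9*exp(5*r) + 15*exp(4*r) + 45*exp(3*r) - 60*exp(2*r) - 144*exp(r) - 64)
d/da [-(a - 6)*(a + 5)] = 1 - 2*a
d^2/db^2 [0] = 0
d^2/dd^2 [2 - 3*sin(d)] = 3*sin(d)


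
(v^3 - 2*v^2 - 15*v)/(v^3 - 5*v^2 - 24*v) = (v - 5)/(v - 8)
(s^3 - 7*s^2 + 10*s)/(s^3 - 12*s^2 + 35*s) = (s - 2)/(s - 7)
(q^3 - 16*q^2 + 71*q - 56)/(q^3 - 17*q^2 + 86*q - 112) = (q - 1)/(q - 2)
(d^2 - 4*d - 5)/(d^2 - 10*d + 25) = (d + 1)/(d - 5)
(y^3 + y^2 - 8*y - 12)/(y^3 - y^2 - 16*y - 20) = (y - 3)/(y - 5)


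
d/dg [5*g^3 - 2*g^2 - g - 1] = 15*g^2 - 4*g - 1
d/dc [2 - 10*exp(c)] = -10*exp(c)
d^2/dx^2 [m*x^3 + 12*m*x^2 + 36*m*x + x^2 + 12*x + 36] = 6*m*x + 24*m + 2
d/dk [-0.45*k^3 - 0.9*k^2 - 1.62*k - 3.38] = -1.35*k^2 - 1.8*k - 1.62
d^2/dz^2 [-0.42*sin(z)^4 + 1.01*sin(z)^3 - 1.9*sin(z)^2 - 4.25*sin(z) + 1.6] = 6.72*sin(z)^4 - 9.09*sin(z)^3 + 2.56*sin(z)^2 + 10.31*sin(z) - 3.8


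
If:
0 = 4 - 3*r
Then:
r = 4/3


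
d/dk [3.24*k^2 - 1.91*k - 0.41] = 6.48*k - 1.91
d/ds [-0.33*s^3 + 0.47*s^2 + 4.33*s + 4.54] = -0.99*s^2 + 0.94*s + 4.33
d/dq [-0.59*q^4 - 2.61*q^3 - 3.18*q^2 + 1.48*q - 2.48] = -2.36*q^3 - 7.83*q^2 - 6.36*q + 1.48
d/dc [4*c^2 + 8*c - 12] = 8*c + 8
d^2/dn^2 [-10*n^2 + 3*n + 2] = -20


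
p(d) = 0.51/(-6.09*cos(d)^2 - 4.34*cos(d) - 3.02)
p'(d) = 0.51*(-12.18*sin(d)*cos(d) - 4.34*sin(d))/(-6.09*cos(d)^2 - 4.34*cos(d) - 3.02)^2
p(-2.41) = -0.16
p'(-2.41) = -0.16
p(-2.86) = -0.11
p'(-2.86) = -0.05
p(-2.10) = -0.21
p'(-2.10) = -0.14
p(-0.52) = -0.04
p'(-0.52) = 0.03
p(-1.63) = -0.18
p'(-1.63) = 0.24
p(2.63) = -0.13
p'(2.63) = 0.10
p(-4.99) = -0.11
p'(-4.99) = -0.17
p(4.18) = -0.21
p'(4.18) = -0.14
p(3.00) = -0.11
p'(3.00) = 0.03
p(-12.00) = -0.05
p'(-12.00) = -0.03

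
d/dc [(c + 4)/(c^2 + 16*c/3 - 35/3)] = 3*(3*c^2 + 16*c - 2*(c + 4)*(3*c + 8) - 35)/(3*c^2 + 16*c - 35)^2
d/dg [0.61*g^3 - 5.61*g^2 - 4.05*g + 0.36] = 1.83*g^2 - 11.22*g - 4.05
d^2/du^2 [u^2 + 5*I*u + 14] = 2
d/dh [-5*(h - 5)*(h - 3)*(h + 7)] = -15*h^2 + 10*h + 205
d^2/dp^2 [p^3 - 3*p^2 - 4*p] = 6*p - 6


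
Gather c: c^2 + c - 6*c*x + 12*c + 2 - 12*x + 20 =c^2 + c*(13 - 6*x) - 12*x + 22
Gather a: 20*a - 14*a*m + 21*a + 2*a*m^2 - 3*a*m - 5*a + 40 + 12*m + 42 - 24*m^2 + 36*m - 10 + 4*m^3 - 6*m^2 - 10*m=a*(2*m^2 - 17*m + 36) + 4*m^3 - 30*m^2 + 38*m + 72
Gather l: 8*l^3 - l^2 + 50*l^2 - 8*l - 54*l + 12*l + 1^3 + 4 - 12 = 8*l^3 + 49*l^2 - 50*l - 7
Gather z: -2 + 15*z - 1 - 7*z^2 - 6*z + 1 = -7*z^2 + 9*z - 2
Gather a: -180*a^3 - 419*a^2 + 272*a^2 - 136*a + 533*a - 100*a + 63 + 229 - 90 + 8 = -180*a^3 - 147*a^2 + 297*a + 210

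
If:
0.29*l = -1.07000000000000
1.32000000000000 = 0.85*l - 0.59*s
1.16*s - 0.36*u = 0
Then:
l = -3.69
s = -7.55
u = -24.34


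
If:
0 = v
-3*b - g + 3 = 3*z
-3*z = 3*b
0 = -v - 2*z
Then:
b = 0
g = 3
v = 0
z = 0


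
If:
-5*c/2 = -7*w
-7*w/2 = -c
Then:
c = 0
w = 0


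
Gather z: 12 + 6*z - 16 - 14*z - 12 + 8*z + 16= 0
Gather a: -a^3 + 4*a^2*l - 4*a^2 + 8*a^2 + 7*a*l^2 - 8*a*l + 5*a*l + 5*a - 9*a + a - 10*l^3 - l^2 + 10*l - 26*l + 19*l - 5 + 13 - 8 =-a^3 + a^2*(4*l + 4) + a*(7*l^2 - 3*l - 3) - 10*l^3 - l^2 + 3*l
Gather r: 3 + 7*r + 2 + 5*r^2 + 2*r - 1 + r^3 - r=r^3 + 5*r^2 + 8*r + 4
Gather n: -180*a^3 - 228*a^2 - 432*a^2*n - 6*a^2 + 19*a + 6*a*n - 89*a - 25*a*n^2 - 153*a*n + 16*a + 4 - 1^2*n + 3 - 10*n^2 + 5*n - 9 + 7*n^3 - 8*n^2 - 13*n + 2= -180*a^3 - 234*a^2 - 54*a + 7*n^3 + n^2*(-25*a - 18) + n*(-432*a^2 - 147*a - 9)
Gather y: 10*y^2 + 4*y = 10*y^2 + 4*y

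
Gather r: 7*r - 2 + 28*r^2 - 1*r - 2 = 28*r^2 + 6*r - 4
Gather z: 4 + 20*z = 20*z + 4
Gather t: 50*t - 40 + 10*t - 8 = 60*t - 48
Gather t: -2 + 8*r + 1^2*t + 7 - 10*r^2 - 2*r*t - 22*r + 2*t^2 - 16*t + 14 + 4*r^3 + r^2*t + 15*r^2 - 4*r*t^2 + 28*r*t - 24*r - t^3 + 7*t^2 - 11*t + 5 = 4*r^3 + 5*r^2 - 38*r - t^3 + t^2*(9 - 4*r) + t*(r^2 + 26*r - 26) + 24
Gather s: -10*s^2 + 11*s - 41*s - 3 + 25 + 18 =-10*s^2 - 30*s + 40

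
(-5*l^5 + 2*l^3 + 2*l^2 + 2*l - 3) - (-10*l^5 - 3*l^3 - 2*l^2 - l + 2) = 5*l^5 + 5*l^3 + 4*l^2 + 3*l - 5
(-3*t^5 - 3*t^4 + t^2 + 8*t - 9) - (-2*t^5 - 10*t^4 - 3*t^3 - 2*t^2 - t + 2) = -t^5 + 7*t^4 + 3*t^3 + 3*t^2 + 9*t - 11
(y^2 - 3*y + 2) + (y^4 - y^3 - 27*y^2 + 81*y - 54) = y^4 - y^3 - 26*y^2 + 78*y - 52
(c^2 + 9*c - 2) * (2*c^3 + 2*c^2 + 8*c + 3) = 2*c^5 + 20*c^4 + 22*c^3 + 71*c^2 + 11*c - 6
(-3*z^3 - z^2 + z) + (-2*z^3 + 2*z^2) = -5*z^3 + z^2 + z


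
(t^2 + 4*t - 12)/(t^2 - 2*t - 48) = (t - 2)/(t - 8)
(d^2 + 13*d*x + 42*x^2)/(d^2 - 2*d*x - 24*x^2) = (-d^2 - 13*d*x - 42*x^2)/(-d^2 + 2*d*x + 24*x^2)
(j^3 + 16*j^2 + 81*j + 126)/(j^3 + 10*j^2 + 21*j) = (j + 6)/j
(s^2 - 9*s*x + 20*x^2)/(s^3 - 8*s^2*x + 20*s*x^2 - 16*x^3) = (s - 5*x)/(s^2 - 4*s*x + 4*x^2)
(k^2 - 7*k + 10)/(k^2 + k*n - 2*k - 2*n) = (k - 5)/(k + n)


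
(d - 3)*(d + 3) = d^2 - 9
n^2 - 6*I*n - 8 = (n - 4*I)*(n - 2*I)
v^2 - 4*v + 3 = (v - 3)*(v - 1)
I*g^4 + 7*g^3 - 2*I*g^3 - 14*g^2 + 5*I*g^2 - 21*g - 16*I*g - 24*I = (g - 3)*(g - 8*I)*(g + I)*(I*g + I)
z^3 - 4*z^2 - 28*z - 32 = (z - 8)*(z + 2)^2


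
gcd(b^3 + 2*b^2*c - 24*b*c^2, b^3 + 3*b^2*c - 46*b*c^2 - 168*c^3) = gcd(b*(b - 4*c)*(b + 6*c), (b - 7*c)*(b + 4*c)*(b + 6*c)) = b + 6*c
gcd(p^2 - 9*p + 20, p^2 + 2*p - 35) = p - 5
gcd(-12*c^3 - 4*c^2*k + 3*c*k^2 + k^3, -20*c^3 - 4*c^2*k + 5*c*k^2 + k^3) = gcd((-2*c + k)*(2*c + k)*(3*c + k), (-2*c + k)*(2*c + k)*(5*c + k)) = 4*c^2 - k^2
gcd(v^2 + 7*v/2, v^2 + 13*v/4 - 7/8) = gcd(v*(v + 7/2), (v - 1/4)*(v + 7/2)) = v + 7/2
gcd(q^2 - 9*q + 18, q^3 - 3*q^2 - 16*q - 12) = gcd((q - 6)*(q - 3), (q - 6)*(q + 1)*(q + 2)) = q - 6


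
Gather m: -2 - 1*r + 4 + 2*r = r + 2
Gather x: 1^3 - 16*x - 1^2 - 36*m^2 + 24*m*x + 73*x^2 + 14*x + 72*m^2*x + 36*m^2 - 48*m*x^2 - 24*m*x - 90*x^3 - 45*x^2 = -90*x^3 + x^2*(28 - 48*m) + x*(72*m^2 - 2)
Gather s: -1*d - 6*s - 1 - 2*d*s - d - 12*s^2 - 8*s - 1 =-2*d - 12*s^2 + s*(-2*d - 14) - 2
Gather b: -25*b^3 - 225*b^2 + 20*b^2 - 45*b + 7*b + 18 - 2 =-25*b^3 - 205*b^2 - 38*b + 16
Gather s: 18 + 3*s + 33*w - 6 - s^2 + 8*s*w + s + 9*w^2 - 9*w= -s^2 + s*(8*w + 4) + 9*w^2 + 24*w + 12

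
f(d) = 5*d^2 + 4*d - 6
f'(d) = 10*d + 4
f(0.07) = -5.70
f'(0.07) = 4.70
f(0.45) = -3.19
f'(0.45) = 8.50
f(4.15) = 96.71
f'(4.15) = 45.50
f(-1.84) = 3.57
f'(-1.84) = -14.40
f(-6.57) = 183.54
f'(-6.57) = -61.70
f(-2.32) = 11.63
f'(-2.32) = -19.20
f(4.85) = 131.01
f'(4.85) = 52.50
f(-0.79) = -6.04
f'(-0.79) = -3.90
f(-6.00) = 150.00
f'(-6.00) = -56.00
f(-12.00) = 666.00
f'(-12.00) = -116.00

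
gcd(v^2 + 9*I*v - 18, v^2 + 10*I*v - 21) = v + 3*I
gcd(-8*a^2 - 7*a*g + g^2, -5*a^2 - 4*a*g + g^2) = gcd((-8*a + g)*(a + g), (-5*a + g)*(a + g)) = a + g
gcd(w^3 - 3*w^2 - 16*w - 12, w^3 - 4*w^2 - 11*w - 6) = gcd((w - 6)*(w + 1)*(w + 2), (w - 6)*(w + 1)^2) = w^2 - 5*w - 6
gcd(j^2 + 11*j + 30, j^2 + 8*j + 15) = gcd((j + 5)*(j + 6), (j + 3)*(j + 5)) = j + 5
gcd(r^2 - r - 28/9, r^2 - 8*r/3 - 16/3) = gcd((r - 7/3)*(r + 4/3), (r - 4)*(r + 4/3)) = r + 4/3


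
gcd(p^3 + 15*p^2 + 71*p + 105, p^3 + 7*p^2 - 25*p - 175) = p^2 + 12*p + 35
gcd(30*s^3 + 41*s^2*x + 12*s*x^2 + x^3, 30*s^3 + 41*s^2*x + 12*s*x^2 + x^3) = 30*s^3 + 41*s^2*x + 12*s*x^2 + x^3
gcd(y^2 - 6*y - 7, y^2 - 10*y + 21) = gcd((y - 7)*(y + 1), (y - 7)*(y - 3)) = y - 7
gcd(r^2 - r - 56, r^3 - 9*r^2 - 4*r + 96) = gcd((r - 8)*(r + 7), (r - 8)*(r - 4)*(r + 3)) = r - 8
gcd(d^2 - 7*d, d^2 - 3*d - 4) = 1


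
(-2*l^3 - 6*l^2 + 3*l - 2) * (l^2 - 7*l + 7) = -2*l^5 + 8*l^4 + 31*l^3 - 65*l^2 + 35*l - 14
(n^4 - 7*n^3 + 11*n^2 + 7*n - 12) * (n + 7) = n^5 - 38*n^3 + 84*n^2 + 37*n - 84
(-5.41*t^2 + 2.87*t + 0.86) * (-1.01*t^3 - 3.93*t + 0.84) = 5.4641*t^5 - 2.8987*t^4 + 20.3927*t^3 - 15.8235*t^2 - 0.969*t + 0.7224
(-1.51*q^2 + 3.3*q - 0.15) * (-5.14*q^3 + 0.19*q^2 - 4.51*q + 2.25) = 7.7614*q^5 - 17.2489*q^4 + 8.2081*q^3 - 18.309*q^2 + 8.1015*q - 0.3375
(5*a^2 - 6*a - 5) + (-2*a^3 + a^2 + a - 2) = -2*a^3 + 6*a^2 - 5*a - 7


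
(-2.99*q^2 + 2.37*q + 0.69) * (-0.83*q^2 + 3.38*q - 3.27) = 2.4817*q^4 - 12.0733*q^3 + 17.2152*q^2 - 5.4177*q - 2.2563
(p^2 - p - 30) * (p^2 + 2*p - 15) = p^4 + p^3 - 47*p^2 - 45*p + 450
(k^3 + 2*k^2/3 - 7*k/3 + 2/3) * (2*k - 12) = 2*k^4 - 32*k^3/3 - 38*k^2/3 + 88*k/3 - 8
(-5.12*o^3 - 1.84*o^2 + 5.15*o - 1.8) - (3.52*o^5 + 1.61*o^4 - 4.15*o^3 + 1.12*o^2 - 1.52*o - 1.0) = -3.52*o^5 - 1.61*o^4 - 0.97*o^3 - 2.96*o^2 + 6.67*o - 0.8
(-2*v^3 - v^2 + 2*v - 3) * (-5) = 10*v^3 + 5*v^2 - 10*v + 15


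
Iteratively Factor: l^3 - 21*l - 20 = (l - 5)*(l^2 + 5*l + 4) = (l - 5)*(l + 4)*(l + 1)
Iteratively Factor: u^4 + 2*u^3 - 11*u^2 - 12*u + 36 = (u - 2)*(u^3 + 4*u^2 - 3*u - 18) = (u - 2)*(u + 3)*(u^2 + u - 6) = (u - 2)*(u + 3)^2*(u - 2)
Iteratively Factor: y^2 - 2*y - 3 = (y + 1)*(y - 3)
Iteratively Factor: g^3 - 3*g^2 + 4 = (g + 1)*(g^2 - 4*g + 4) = (g - 2)*(g + 1)*(g - 2)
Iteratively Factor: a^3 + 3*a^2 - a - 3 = (a + 3)*(a^2 - 1) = (a + 1)*(a + 3)*(a - 1)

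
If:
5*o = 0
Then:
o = 0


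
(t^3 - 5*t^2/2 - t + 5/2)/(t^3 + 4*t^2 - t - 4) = (t - 5/2)/(t + 4)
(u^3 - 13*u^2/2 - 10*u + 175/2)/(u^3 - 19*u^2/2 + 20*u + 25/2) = (2*u + 7)/(2*u + 1)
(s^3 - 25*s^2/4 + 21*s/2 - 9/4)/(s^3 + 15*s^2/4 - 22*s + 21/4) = (s - 3)/(s + 7)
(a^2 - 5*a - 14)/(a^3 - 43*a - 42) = (a + 2)/(a^2 + 7*a + 6)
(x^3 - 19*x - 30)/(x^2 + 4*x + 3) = (x^2 - 3*x - 10)/(x + 1)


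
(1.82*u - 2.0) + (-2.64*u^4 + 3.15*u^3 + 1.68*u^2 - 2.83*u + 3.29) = -2.64*u^4 + 3.15*u^3 + 1.68*u^2 - 1.01*u + 1.29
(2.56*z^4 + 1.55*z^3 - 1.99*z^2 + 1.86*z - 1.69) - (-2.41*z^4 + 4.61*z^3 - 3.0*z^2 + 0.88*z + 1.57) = 4.97*z^4 - 3.06*z^3 + 1.01*z^2 + 0.98*z - 3.26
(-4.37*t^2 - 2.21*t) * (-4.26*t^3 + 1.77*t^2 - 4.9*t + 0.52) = 18.6162*t^5 + 1.6797*t^4 + 17.5013*t^3 + 8.5566*t^2 - 1.1492*t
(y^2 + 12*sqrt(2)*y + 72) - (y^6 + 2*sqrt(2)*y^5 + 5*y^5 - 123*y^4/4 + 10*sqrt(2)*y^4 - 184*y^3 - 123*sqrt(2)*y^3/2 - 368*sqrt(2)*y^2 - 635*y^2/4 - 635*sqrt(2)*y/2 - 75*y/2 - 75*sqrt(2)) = -y^6 - 5*y^5 - 2*sqrt(2)*y^5 - 10*sqrt(2)*y^4 + 123*y^4/4 + 123*sqrt(2)*y^3/2 + 184*y^3 + 639*y^2/4 + 368*sqrt(2)*y^2 + 75*y/2 + 659*sqrt(2)*y/2 + 72 + 75*sqrt(2)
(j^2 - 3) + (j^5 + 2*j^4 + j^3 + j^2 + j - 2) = j^5 + 2*j^4 + j^3 + 2*j^2 + j - 5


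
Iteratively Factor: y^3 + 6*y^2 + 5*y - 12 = (y - 1)*(y^2 + 7*y + 12) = (y - 1)*(y + 4)*(y + 3)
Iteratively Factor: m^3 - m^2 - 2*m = (m)*(m^2 - m - 2) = m*(m + 1)*(m - 2)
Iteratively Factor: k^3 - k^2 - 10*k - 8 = (k + 1)*(k^2 - 2*k - 8) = (k - 4)*(k + 1)*(k + 2)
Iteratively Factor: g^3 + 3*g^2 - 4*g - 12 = (g + 3)*(g^2 - 4) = (g - 2)*(g + 3)*(g + 2)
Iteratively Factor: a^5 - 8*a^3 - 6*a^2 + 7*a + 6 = (a + 1)*(a^4 - a^3 - 7*a^2 + a + 6) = (a - 3)*(a + 1)*(a^3 + 2*a^2 - a - 2) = (a - 3)*(a + 1)*(a + 2)*(a^2 - 1) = (a - 3)*(a + 1)^2*(a + 2)*(a - 1)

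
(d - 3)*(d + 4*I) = d^2 - 3*d + 4*I*d - 12*I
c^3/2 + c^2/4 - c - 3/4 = (c/2 + 1/2)*(c - 3/2)*(c + 1)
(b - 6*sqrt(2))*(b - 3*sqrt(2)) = b^2 - 9*sqrt(2)*b + 36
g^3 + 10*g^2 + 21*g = g*(g + 3)*(g + 7)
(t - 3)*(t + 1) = t^2 - 2*t - 3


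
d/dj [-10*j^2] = -20*j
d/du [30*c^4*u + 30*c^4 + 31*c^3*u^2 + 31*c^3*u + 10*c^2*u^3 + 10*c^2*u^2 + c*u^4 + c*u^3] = c*(30*c^3 + 62*c^2*u + 31*c^2 + 30*c*u^2 + 20*c*u + 4*u^3 + 3*u^2)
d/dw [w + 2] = 1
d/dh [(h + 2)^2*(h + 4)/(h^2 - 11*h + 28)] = (h^4 - 22*h^3 - 24*h^2 + 416*h + 736)/(h^4 - 22*h^3 + 177*h^2 - 616*h + 784)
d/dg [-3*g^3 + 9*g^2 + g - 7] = -9*g^2 + 18*g + 1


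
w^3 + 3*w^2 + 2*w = w*(w + 1)*(w + 2)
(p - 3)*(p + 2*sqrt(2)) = p^2 - 3*p + 2*sqrt(2)*p - 6*sqrt(2)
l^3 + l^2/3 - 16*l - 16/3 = (l - 4)*(l + 1/3)*(l + 4)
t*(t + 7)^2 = t^3 + 14*t^2 + 49*t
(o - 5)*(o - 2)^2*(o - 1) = o^4 - 10*o^3 + 33*o^2 - 44*o + 20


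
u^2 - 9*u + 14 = (u - 7)*(u - 2)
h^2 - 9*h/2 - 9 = (h - 6)*(h + 3/2)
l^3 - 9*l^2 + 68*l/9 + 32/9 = (l - 8)*(l - 4/3)*(l + 1/3)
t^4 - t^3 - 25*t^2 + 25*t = t*(t - 5)*(t - 1)*(t + 5)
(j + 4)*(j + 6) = j^2 + 10*j + 24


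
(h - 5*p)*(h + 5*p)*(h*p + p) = h^3*p + h^2*p - 25*h*p^3 - 25*p^3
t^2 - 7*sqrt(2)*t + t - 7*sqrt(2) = (t + 1)*(t - 7*sqrt(2))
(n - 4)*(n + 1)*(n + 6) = n^3 + 3*n^2 - 22*n - 24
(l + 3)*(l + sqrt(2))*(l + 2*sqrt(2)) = l^3 + 3*l^2 + 3*sqrt(2)*l^2 + 4*l + 9*sqrt(2)*l + 12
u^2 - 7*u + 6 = (u - 6)*(u - 1)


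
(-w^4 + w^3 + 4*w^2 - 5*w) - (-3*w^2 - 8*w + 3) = -w^4 + w^3 + 7*w^2 + 3*w - 3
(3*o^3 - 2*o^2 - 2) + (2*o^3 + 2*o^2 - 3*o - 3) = 5*o^3 - 3*o - 5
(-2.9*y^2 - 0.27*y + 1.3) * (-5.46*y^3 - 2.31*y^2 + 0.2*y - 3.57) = 15.834*y^5 + 8.1732*y^4 - 7.0543*y^3 + 7.296*y^2 + 1.2239*y - 4.641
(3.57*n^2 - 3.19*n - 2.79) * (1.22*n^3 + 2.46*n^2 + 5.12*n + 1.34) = 4.3554*n^5 + 4.8904*n^4 + 7.0272*n^3 - 18.4124*n^2 - 18.5594*n - 3.7386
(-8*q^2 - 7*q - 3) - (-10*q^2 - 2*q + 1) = 2*q^2 - 5*q - 4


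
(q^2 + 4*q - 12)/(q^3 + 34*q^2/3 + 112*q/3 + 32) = 3*(q - 2)/(3*q^2 + 16*q + 16)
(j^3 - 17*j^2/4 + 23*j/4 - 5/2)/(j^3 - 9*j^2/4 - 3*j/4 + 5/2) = (j - 1)/(j + 1)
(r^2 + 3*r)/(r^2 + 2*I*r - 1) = r*(r + 3)/(r^2 + 2*I*r - 1)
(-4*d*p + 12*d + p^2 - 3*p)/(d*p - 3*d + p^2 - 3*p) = (-4*d + p)/(d + p)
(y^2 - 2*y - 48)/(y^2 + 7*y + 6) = (y - 8)/(y + 1)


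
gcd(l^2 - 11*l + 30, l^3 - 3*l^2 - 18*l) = l - 6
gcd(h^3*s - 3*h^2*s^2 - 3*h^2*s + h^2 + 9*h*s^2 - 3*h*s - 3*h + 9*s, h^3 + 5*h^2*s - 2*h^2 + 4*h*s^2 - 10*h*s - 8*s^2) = 1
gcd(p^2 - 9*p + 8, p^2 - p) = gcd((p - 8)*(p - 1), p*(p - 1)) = p - 1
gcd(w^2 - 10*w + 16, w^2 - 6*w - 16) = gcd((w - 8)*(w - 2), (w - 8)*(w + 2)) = w - 8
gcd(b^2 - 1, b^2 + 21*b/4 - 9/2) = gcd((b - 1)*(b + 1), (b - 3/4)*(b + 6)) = 1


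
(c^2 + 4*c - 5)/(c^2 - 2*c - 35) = (c - 1)/(c - 7)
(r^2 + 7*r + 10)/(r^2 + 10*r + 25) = (r + 2)/(r + 5)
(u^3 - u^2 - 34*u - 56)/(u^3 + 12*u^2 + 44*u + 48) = (u - 7)/(u + 6)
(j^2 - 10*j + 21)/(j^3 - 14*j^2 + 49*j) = (j - 3)/(j*(j - 7))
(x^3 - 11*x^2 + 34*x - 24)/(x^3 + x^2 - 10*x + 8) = (x^2 - 10*x + 24)/(x^2 + 2*x - 8)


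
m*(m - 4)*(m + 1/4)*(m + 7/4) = m^4 - 2*m^3 - 121*m^2/16 - 7*m/4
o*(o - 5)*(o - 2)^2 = o^4 - 9*o^3 + 24*o^2 - 20*o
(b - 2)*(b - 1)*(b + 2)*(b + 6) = b^4 + 5*b^3 - 10*b^2 - 20*b + 24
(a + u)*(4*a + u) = 4*a^2 + 5*a*u + u^2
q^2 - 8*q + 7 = (q - 7)*(q - 1)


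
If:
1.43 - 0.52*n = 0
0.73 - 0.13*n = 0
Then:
No Solution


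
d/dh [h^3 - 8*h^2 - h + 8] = 3*h^2 - 16*h - 1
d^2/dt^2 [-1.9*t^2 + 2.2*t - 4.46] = -3.80000000000000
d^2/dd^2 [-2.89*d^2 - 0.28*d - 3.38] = -5.78000000000000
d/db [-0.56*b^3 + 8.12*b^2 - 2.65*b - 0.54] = -1.68*b^2 + 16.24*b - 2.65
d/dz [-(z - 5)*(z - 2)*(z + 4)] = -3*z^2 + 6*z + 18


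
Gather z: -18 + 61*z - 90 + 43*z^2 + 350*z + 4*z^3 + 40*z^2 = 4*z^3 + 83*z^2 + 411*z - 108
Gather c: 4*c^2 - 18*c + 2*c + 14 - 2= 4*c^2 - 16*c + 12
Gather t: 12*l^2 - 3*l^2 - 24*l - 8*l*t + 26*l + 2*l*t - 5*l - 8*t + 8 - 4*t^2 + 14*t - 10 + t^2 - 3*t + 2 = 9*l^2 - 3*l - 3*t^2 + t*(3 - 6*l)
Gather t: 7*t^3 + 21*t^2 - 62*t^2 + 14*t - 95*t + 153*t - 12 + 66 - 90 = 7*t^3 - 41*t^2 + 72*t - 36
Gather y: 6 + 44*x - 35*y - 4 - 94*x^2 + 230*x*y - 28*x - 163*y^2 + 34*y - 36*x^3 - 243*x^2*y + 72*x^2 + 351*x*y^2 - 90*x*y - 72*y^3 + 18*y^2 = -36*x^3 - 22*x^2 + 16*x - 72*y^3 + y^2*(351*x - 145) + y*(-243*x^2 + 140*x - 1) + 2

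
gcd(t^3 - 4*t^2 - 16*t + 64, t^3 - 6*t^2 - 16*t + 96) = t^2 - 16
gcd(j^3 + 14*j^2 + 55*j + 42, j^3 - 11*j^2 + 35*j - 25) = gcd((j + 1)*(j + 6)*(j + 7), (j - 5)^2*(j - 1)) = 1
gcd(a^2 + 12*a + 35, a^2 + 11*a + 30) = a + 5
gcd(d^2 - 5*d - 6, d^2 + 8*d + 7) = d + 1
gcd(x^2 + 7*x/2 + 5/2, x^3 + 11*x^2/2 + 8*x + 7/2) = x + 1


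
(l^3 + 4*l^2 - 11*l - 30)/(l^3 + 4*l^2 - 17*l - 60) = (l^2 - l - 6)/(l^2 - l - 12)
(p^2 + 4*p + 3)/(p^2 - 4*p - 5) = (p + 3)/(p - 5)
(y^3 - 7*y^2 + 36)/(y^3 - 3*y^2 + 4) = (y^3 - 7*y^2 + 36)/(y^3 - 3*y^2 + 4)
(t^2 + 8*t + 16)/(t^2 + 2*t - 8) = (t + 4)/(t - 2)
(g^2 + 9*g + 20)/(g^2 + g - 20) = (g + 4)/(g - 4)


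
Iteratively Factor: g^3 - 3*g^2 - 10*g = (g + 2)*(g^2 - 5*g) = g*(g + 2)*(g - 5)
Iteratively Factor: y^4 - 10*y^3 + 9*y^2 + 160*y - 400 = (y - 4)*(y^3 - 6*y^2 - 15*y + 100) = (y - 4)*(y + 4)*(y^2 - 10*y + 25) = (y - 5)*(y - 4)*(y + 4)*(y - 5)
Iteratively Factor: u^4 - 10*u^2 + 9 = (u + 1)*(u^3 - u^2 - 9*u + 9) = (u - 3)*(u + 1)*(u^2 + 2*u - 3) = (u - 3)*(u - 1)*(u + 1)*(u + 3)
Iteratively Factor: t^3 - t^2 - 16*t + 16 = (t - 1)*(t^2 - 16) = (t - 1)*(t + 4)*(t - 4)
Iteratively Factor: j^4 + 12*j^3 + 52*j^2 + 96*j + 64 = (j + 4)*(j^3 + 8*j^2 + 20*j + 16) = (j + 2)*(j + 4)*(j^2 + 6*j + 8) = (j + 2)^2*(j + 4)*(j + 4)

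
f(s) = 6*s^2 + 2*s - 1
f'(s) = 12*s + 2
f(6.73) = 284.22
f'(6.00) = 74.00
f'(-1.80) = -19.60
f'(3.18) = 40.16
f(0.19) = -0.40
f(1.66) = 18.85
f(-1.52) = 9.82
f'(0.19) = 4.28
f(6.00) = 227.00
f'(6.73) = 82.76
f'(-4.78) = -55.36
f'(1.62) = 21.44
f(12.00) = 887.00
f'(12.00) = 146.00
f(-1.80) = 14.84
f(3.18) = 66.03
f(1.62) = 17.99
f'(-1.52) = -16.24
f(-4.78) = 126.53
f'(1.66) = 21.92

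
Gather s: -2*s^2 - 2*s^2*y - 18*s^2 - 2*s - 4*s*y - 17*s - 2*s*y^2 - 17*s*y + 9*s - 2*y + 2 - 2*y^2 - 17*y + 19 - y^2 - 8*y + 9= s^2*(-2*y - 20) + s*(-2*y^2 - 21*y - 10) - 3*y^2 - 27*y + 30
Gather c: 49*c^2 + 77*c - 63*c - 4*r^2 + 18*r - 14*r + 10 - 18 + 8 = 49*c^2 + 14*c - 4*r^2 + 4*r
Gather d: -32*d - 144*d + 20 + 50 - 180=-176*d - 110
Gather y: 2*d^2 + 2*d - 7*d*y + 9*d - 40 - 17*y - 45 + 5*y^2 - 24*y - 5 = 2*d^2 + 11*d + 5*y^2 + y*(-7*d - 41) - 90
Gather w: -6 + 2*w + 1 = 2*w - 5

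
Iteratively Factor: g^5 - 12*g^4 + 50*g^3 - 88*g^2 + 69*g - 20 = (g - 1)*(g^4 - 11*g^3 + 39*g^2 - 49*g + 20) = (g - 5)*(g - 1)*(g^3 - 6*g^2 + 9*g - 4) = (g - 5)*(g - 4)*(g - 1)*(g^2 - 2*g + 1) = (g - 5)*(g - 4)*(g - 1)^2*(g - 1)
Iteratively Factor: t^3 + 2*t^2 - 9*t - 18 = (t + 3)*(t^2 - t - 6) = (t + 2)*(t + 3)*(t - 3)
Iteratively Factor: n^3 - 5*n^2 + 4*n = (n)*(n^2 - 5*n + 4) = n*(n - 4)*(n - 1)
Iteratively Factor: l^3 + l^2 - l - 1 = (l + 1)*(l^2 - 1) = (l - 1)*(l + 1)*(l + 1)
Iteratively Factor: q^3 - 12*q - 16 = (q - 4)*(q^2 + 4*q + 4) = (q - 4)*(q + 2)*(q + 2)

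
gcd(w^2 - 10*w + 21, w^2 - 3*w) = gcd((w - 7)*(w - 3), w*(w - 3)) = w - 3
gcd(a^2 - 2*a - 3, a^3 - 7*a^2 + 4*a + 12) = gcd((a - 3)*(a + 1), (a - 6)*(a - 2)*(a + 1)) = a + 1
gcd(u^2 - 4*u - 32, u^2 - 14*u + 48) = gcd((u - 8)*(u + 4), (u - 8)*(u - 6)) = u - 8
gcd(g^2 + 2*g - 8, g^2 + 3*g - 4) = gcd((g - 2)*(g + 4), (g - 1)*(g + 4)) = g + 4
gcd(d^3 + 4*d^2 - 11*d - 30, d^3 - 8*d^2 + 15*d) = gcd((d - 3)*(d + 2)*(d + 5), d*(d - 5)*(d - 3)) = d - 3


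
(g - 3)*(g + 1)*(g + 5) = g^3 + 3*g^2 - 13*g - 15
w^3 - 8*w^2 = w^2*(w - 8)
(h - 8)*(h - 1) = h^2 - 9*h + 8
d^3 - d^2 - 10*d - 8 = (d - 4)*(d + 1)*(d + 2)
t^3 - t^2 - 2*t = t*(t - 2)*(t + 1)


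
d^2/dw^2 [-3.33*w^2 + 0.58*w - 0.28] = -6.66000000000000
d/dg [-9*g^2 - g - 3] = -18*g - 1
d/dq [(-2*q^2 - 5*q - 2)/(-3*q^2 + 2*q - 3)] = 19*(1 - q^2)/(9*q^4 - 12*q^3 + 22*q^2 - 12*q + 9)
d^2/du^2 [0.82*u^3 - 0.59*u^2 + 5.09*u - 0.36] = 4.92*u - 1.18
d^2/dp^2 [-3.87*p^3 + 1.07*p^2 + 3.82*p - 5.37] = 2.14 - 23.22*p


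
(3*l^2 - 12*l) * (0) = 0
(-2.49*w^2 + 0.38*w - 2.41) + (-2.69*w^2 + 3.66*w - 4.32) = -5.18*w^2 + 4.04*w - 6.73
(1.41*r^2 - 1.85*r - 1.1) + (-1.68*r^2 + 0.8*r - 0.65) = -0.27*r^2 - 1.05*r - 1.75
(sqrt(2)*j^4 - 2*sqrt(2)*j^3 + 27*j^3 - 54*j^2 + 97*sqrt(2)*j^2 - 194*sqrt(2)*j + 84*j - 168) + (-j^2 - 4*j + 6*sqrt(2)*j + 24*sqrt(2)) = sqrt(2)*j^4 - 2*sqrt(2)*j^3 + 27*j^3 - 55*j^2 + 97*sqrt(2)*j^2 - 188*sqrt(2)*j + 80*j - 168 + 24*sqrt(2)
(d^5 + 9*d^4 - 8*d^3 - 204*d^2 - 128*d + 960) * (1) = d^5 + 9*d^4 - 8*d^3 - 204*d^2 - 128*d + 960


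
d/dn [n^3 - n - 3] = 3*n^2 - 1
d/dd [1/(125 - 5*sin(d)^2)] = 2*sin(d)*cos(d)/(5*(sin(d)^2 - 25)^2)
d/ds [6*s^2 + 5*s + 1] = 12*s + 5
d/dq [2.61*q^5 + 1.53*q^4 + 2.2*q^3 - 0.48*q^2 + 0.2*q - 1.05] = 13.05*q^4 + 6.12*q^3 + 6.6*q^2 - 0.96*q + 0.2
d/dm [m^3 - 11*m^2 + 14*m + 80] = 3*m^2 - 22*m + 14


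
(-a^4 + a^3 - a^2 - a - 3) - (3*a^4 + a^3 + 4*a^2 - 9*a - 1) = -4*a^4 - 5*a^2 + 8*a - 2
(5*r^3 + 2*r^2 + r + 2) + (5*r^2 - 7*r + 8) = 5*r^3 + 7*r^2 - 6*r + 10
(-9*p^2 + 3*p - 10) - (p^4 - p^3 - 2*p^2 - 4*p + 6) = -p^4 + p^3 - 7*p^2 + 7*p - 16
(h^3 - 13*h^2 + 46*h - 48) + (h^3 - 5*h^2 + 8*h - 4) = 2*h^3 - 18*h^2 + 54*h - 52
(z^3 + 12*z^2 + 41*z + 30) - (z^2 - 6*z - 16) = z^3 + 11*z^2 + 47*z + 46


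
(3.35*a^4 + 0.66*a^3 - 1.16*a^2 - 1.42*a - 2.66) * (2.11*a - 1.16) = 7.0685*a^5 - 2.4934*a^4 - 3.2132*a^3 - 1.6506*a^2 - 3.9654*a + 3.0856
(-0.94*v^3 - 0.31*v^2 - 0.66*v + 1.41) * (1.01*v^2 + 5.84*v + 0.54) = -0.9494*v^5 - 5.8027*v^4 - 2.9846*v^3 - 2.5977*v^2 + 7.878*v + 0.7614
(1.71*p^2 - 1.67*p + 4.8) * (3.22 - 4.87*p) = -8.3277*p^3 + 13.6391*p^2 - 28.7534*p + 15.456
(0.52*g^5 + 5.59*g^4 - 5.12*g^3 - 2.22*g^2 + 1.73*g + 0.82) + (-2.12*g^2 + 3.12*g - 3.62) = 0.52*g^5 + 5.59*g^4 - 5.12*g^3 - 4.34*g^2 + 4.85*g - 2.8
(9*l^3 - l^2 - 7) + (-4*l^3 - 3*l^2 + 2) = 5*l^3 - 4*l^2 - 5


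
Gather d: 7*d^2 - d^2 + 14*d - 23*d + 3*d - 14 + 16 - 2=6*d^2 - 6*d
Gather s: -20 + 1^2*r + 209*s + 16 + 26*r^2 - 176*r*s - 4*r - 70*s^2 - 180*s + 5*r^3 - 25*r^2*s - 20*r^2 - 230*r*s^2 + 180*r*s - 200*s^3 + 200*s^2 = 5*r^3 + 6*r^2 - 3*r - 200*s^3 + s^2*(130 - 230*r) + s*(-25*r^2 + 4*r + 29) - 4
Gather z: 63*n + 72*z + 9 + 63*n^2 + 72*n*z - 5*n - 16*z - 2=63*n^2 + 58*n + z*(72*n + 56) + 7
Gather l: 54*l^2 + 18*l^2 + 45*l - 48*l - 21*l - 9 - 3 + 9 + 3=72*l^2 - 24*l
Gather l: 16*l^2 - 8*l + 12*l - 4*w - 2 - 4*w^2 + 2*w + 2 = 16*l^2 + 4*l - 4*w^2 - 2*w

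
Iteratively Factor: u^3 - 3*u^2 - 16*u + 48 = (u + 4)*(u^2 - 7*u + 12) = (u - 3)*(u + 4)*(u - 4)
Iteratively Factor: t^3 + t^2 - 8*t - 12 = (t - 3)*(t^2 + 4*t + 4) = (t - 3)*(t + 2)*(t + 2)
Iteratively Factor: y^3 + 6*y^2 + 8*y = (y)*(y^2 + 6*y + 8) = y*(y + 2)*(y + 4)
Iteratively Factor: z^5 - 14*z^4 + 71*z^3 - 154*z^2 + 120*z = (z - 5)*(z^4 - 9*z^3 + 26*z^2 - 24*z) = (z - 5)*(z - 4)*(z^3 - 5*z^2 + 6*z) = z*(z - 5)*(z - 4)*(z^2 - 5*z + 6) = z*(z - 5)*(z - 4)*(z - 3)*(z - 2)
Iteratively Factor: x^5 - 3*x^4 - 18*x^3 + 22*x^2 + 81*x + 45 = (x + 1)*(x^4 - 4*x^3 - 14*x^2 + 36*x + 45) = (x + 1)*(x + 3)*(x^3 - 7*x^2 + 7*x + 15) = (x + 1)^2*(x + 3)*(x^2 - 8*x + 15) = (x - 5)*(x + 1)^2*(x + 3)*(x - 3)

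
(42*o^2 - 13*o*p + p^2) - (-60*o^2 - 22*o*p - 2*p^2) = 102*o^2 + 9*o*p + 3*p^2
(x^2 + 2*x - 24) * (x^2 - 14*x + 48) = x^4 - 12*x^3 - 4*x^2 + 432*x - 1152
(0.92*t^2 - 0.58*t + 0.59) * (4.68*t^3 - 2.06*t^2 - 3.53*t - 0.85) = 4.3056*t^5 - 4.6096*t^4 + 0.7084*t^3 + 0.0499999999999996*t^2 - 1.5897*t - 0.5015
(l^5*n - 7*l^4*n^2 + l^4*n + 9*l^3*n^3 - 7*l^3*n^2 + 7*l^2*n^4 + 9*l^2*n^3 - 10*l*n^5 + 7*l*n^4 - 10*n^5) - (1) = l^5*n - 7*l^4*n^2 + l^4*n + 9*l^3*n^3 - 7*l^3*n^2 + 7*l^2*n^4 + 9*l^2*n^3 - 10*l*n^5 + 7*l*n^4 - 10*n^5 - 1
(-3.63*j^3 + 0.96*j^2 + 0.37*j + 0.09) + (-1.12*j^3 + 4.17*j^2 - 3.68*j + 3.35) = -4.75*j^3 + 5.13*j^2 - 3.31*j + 3.44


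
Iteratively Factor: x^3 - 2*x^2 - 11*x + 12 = (x + 3)*(x^2 - 5*x + 4) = (x - 4)*(x + 3)*(x - 1)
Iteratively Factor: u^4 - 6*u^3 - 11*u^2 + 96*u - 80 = (u - 5)*(u^3 - u^2 - 16*u + 16) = (u - 5)*(u - 4)*(u^2 + 3*u - 4) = (u - 5)*(u - 4)*(u - 1)*(u + 4)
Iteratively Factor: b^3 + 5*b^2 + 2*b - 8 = (b - 1)*(b^2 + 6*b + 8) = (b - 1)*(b + 2)*(b + 4)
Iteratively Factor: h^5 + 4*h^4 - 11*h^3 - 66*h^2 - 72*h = (h)*(h^4 + 4*h^3 - 11*h^2 - 66*h - 72) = h*(h - 4)*(h^3 + 8*h^2 + 21*h + 18) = h*(h - 4)*(h + 3)*(h^2 + 5*h + 6) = h*(h - 4)*(h + 2)*(h + 3)*(h + 3)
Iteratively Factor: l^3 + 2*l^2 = (l)*(l^2 + 2*l) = l*(l + 2)*(l)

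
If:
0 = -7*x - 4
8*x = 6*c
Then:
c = -16/21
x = -4/7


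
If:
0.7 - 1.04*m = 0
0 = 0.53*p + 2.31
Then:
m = 0.67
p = -4.36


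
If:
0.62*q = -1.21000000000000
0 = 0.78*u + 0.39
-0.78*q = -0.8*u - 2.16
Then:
No Solution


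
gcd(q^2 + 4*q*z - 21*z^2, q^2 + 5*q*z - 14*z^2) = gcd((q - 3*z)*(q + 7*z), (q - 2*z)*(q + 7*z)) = q + 7*z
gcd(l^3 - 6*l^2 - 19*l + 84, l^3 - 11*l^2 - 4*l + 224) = l^2 - 3*l - 28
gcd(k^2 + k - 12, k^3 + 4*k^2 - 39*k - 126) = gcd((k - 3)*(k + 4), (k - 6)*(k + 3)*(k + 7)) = 1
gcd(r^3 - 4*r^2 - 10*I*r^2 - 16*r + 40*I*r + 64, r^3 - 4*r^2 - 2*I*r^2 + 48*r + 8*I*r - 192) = r^2 + r*(-4 - 8*I) + 32*I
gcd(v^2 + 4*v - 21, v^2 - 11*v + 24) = v - 3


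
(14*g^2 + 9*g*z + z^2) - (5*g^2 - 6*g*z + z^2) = 9*g^2 + 15*g*z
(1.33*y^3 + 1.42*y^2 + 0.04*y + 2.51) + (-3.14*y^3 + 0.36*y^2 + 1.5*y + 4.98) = -1.81*y^3 + 1.78*y^2 + 1.54*y + 7.49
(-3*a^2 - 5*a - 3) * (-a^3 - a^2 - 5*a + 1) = 3*a^5 + 8*a^4 + 23*a^3 + 25*a^2 + 10*a - 3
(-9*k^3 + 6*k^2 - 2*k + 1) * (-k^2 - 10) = 9*k^5 - 6*k^4 + 92*k^3 - 61*k^2 + 20*k - 10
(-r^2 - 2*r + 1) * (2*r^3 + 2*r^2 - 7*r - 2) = -2*r^5 - 6*r^4 + 5*r^3 + 18*r^2 - 3*r - 2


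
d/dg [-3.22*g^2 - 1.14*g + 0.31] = -6.44*g - 1.14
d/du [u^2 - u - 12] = 2*u - 1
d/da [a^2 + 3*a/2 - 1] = 2*a + 3/2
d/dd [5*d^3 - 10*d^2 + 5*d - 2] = 15*d^2 - 20*d + 5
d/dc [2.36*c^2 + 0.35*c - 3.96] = 4.72*c + 0.35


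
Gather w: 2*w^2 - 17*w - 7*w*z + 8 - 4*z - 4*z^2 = 2*w^2 + w*(-7*z - 17) - 4*z^2 - 4*z + 8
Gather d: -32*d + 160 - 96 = 64 - 32*d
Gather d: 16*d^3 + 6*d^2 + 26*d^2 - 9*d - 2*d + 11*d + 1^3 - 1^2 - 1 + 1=16*d^3 + 32*d^2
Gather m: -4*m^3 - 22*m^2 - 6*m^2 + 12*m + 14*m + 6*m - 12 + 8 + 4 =-4*m^3 - 28*m^2 + 32*m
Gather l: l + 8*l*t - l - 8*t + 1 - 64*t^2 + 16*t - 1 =8*l*t - 64*t^2 + 8*t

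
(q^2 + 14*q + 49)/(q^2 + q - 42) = (q + 7)/(q - 6)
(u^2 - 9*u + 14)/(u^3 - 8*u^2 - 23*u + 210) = (u - 2)/(u^2 - u - 30)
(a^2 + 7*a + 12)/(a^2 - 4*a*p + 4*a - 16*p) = (-a - 3)/(-a + 4*p)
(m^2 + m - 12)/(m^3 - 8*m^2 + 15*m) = (m + 4)/(m*(m - 5))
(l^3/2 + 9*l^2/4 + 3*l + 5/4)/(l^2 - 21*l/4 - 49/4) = (2*l^3 + 9*l^2 + 12*l + 5)/(4*l^2 - 21*l - 49)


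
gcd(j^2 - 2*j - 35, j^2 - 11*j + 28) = j - 7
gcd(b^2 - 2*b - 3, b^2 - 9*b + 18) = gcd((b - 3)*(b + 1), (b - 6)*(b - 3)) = b - 3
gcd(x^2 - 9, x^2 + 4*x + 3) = x + 3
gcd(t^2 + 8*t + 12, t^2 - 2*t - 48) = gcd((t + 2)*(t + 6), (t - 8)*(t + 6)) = t + 6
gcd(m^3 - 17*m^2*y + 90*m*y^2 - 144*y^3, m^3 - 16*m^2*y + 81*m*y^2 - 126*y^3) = m^2 - 9*m*y + 18*y^2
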